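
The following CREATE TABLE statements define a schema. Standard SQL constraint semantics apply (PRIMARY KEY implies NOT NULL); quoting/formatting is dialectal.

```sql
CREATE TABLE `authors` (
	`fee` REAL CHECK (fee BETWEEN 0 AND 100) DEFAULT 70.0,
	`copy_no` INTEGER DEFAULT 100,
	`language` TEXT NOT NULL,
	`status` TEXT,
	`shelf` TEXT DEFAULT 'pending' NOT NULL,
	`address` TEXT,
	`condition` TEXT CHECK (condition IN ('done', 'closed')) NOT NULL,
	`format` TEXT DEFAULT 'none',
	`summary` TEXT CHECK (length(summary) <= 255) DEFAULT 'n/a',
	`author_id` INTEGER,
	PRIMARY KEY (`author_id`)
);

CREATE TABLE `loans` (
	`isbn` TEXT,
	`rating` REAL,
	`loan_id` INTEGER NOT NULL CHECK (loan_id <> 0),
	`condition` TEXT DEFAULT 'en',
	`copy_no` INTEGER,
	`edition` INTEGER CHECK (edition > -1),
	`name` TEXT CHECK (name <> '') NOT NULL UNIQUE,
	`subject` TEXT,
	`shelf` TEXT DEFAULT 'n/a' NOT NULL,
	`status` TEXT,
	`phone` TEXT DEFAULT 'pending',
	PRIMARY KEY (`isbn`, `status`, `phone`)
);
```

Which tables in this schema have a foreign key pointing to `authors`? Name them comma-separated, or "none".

none

No REFERENCES clause anywhere in the schema names authors.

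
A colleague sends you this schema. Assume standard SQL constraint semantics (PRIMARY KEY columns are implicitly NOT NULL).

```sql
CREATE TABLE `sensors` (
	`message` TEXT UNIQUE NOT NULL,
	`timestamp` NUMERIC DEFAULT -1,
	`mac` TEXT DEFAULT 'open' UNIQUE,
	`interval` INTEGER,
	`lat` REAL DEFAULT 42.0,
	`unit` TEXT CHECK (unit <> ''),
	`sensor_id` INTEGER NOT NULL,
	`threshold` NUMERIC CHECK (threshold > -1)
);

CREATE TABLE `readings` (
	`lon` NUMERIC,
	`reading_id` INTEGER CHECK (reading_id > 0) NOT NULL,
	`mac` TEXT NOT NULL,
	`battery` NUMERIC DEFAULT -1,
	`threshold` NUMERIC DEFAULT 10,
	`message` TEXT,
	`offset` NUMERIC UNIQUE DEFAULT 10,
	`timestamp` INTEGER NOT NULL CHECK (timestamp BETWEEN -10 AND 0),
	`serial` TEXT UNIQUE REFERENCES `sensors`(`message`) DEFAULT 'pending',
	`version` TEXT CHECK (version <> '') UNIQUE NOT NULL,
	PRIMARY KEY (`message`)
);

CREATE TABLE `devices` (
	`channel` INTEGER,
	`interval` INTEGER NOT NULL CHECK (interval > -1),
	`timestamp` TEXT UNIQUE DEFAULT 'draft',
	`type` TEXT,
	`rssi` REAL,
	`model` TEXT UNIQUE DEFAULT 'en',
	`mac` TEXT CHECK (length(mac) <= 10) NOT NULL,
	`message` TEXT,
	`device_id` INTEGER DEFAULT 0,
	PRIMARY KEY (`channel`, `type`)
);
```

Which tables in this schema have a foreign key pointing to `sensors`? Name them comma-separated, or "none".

readings

- readings.serial references sensors(message).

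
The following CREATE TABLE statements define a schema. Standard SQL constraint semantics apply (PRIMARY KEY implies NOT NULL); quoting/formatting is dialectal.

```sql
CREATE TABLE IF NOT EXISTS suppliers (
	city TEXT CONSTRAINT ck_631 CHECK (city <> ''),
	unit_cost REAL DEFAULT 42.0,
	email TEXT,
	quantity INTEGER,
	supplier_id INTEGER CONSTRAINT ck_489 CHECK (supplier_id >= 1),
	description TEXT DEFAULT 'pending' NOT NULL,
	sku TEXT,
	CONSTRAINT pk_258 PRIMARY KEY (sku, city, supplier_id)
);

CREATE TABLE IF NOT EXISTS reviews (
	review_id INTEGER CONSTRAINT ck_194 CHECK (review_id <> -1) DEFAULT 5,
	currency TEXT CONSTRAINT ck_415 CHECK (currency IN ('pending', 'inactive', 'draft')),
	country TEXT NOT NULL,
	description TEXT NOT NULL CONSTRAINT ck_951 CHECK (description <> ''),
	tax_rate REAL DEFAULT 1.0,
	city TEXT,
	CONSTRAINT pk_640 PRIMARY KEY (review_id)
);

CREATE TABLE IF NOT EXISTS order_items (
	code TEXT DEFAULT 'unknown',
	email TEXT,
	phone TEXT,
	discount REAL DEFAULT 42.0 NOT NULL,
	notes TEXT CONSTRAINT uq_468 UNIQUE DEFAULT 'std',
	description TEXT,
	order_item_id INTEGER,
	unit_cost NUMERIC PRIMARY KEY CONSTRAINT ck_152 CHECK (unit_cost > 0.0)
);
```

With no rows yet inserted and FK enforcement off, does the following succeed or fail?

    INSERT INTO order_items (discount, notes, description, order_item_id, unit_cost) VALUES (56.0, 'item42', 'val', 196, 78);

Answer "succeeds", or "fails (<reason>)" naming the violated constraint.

NOT NULL columns: discount is supplied; unit_cost is supplied.
CHECK constraints: 78 satisfies (unit_cost > 0.0).
No constraint is violated.

succeeds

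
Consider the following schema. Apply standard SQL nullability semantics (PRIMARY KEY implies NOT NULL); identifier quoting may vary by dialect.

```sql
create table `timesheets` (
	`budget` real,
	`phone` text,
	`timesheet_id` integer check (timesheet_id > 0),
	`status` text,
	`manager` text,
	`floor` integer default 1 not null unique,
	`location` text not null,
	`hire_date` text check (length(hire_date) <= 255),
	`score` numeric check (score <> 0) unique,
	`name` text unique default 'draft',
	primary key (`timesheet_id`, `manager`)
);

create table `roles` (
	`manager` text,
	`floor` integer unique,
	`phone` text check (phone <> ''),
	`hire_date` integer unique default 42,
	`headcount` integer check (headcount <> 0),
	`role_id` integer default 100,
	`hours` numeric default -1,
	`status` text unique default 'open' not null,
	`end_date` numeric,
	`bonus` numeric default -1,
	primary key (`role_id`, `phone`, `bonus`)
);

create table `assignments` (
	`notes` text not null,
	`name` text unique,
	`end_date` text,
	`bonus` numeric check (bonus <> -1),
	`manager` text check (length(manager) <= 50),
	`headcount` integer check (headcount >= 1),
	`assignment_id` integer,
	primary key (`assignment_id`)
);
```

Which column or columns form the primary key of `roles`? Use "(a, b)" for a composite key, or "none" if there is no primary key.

(role_id, phone, bonus)

A table-level PRIMARY KEY clause names 3 columns: role_id, phone, bonus.
This is a composite key — the combination is unique, not each column individually.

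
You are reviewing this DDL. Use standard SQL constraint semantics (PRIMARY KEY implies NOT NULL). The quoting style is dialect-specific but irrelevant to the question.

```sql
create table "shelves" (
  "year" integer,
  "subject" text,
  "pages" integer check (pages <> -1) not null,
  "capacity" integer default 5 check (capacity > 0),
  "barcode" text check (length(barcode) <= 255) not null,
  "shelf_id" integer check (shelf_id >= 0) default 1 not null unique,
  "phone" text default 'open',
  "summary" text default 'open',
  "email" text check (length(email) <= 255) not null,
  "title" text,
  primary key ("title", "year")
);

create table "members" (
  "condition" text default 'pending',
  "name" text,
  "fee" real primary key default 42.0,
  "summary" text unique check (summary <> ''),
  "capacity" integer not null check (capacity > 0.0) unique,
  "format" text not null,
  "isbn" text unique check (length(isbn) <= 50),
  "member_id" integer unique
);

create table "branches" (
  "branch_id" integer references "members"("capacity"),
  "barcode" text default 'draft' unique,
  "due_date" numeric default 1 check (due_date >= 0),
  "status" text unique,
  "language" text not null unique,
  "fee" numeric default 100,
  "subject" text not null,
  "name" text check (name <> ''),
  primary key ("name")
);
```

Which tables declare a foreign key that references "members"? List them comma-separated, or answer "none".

- branches.branch_id references members(capacity).

branches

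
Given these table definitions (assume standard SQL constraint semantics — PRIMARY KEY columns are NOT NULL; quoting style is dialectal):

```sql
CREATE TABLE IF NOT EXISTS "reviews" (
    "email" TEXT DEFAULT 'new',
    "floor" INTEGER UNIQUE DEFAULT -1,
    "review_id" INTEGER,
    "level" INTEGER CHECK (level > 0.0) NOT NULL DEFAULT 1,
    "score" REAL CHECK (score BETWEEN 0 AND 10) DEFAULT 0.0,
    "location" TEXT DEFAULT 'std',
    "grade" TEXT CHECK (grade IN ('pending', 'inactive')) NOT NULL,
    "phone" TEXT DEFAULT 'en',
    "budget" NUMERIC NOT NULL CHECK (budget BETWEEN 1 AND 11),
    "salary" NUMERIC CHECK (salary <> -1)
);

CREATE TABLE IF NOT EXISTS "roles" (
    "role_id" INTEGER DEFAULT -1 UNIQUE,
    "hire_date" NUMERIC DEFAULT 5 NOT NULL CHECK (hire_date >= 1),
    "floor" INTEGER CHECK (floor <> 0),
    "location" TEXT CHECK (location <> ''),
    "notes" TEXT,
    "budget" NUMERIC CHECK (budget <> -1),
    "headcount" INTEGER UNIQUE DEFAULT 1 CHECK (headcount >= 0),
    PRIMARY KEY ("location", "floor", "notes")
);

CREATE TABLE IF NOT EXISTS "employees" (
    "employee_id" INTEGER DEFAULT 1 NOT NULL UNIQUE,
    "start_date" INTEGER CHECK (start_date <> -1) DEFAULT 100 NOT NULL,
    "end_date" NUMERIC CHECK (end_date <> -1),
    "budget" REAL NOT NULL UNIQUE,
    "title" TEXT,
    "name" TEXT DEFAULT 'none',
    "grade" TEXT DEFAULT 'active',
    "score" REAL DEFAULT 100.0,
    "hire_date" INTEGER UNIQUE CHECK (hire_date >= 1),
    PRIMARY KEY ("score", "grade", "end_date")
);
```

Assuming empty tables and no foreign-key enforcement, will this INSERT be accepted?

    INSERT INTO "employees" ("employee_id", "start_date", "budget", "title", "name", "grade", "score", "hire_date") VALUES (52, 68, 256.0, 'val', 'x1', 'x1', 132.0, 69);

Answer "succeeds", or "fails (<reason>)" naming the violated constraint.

end_date is omitted from the column list and has no DEFAULT, so it would receive NULL.
But end_date is part of the PRIMARY KEY (implied NOT NULL).

fails (NOT NULL on end_date)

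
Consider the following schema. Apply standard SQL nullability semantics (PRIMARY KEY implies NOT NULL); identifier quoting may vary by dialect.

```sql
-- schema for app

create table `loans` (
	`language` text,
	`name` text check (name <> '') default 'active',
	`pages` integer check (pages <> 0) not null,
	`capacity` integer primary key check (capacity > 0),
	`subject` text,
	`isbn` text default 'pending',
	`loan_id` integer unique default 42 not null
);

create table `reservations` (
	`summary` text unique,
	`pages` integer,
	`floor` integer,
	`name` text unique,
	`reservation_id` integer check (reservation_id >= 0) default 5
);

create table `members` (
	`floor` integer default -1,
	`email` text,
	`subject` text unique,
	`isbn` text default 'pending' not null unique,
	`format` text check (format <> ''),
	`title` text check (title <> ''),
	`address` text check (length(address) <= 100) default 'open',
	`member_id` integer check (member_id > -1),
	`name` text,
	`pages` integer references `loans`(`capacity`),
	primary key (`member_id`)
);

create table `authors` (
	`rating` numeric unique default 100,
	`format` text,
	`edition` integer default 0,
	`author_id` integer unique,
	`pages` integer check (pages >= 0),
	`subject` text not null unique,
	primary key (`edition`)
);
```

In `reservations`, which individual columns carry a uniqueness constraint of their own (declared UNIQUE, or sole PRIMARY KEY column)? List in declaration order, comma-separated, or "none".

summary, name

- summary: declared UNIQUE → unique.
- pages: no UNIQUE or single-column PK constraint.
- floor: no UNIQUE or single-column PK constraint.
- name: declared UNIQUE → unique.
- reservation_id: no UNIQUE or single-column PK constraint.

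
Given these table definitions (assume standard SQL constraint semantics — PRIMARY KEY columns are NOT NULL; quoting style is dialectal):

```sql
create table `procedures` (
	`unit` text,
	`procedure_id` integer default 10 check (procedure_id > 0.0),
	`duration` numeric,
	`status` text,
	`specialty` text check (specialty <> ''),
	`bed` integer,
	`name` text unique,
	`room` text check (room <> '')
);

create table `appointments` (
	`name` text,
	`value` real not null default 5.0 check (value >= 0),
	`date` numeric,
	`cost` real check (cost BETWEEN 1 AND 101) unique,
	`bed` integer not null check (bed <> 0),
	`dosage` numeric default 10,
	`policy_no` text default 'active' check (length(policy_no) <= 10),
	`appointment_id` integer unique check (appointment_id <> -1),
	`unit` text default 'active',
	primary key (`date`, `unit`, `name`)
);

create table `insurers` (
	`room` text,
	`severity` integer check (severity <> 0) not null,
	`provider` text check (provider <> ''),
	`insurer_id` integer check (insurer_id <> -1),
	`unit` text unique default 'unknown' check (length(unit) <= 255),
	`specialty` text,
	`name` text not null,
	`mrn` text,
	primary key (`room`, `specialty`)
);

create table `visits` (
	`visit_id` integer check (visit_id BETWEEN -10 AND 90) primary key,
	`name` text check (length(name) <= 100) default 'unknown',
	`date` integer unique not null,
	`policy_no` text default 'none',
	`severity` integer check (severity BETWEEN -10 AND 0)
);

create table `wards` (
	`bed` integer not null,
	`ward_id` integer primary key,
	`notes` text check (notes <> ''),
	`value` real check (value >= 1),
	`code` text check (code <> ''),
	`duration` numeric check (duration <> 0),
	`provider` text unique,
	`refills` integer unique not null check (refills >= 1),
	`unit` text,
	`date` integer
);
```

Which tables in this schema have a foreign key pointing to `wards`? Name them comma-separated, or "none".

No REFERENCES clause anywhere in the schema names wards.

none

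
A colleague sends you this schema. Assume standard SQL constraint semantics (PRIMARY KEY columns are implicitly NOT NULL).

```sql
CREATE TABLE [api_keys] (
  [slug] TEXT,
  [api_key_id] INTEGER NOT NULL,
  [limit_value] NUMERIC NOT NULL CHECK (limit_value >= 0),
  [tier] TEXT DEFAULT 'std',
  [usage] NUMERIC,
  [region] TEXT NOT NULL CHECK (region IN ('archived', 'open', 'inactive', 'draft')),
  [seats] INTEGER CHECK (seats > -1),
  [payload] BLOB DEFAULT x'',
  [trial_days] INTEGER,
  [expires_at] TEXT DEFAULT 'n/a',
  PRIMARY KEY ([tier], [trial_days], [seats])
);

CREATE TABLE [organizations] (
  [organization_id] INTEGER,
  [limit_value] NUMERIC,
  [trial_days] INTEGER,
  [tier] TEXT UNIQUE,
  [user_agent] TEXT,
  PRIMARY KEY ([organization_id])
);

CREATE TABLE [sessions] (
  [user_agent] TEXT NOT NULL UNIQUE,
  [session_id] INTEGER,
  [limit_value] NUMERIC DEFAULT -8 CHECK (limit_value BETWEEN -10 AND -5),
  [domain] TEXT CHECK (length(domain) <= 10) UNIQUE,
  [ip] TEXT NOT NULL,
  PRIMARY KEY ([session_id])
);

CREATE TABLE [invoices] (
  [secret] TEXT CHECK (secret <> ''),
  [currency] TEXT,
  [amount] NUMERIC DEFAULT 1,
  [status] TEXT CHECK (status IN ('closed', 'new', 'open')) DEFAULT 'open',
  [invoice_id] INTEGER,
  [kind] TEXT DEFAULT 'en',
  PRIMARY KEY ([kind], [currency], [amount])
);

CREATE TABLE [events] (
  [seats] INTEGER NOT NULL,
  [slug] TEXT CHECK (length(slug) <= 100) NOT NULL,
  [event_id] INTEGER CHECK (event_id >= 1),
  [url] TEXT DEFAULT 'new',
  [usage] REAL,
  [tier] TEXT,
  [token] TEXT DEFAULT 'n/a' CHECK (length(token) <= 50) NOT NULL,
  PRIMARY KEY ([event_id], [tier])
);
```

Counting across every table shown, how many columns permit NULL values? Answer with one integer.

15

api_keys: 4 nullable (slug, usage, payload, expires_at — PK (tier, trial_days, seats) and explicit NOT NULL columns excluded).
organizations: 4 nullable (limit_value, trial_days, tier, user_agent — PK (organization_id) and explicit NOT NULL columns excluded).
sessions: 2 nullable (limit_value, domain — PK (session_id) and explicit NOT NULL columns excluded).
invoices: 3 nullable (secret, status, invoice_id — PK (kind, currency, amount) and explicit NOT NULL columns excluded).
events: 2 nullable (url, usage — PK (event_id, tier) and explicit NOT NULL columns excluded).
Total: 4 + 4 + 2 + 3 + 2 = 15.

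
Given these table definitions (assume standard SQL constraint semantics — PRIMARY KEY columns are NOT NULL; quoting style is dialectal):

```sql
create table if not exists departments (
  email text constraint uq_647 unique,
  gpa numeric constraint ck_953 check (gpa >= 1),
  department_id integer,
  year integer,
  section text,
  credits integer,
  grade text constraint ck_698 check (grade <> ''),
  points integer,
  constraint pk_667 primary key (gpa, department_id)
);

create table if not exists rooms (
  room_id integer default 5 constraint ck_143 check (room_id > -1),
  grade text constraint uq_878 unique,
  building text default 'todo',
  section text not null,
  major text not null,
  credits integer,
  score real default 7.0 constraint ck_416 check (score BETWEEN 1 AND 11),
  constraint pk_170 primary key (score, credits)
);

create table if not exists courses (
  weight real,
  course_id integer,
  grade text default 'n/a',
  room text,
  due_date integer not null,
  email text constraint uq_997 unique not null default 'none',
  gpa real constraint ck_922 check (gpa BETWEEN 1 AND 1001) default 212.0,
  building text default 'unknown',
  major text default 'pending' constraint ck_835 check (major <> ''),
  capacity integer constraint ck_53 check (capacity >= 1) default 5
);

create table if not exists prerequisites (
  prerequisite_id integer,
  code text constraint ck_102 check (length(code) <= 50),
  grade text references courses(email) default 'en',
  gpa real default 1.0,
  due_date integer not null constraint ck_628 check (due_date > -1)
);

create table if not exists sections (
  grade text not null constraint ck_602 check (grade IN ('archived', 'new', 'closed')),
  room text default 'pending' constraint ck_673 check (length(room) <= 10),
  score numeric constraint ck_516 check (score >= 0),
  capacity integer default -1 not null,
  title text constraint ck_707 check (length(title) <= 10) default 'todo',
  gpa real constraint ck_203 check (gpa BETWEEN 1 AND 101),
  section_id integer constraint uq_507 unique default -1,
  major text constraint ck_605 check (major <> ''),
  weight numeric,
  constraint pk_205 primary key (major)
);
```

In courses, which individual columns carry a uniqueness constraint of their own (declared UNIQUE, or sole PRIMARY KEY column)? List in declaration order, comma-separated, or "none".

email

- weight: no UNIQUE or single-column PK constraint.
- course_id: no UNIQUE or single-column PK constraint.
- grade: no UNIQUE or single-column PK constraint.
- room: no UNIQUE or single-column PK constraint.
- due_date: no UNIQUE or single-column PK constraint.
- email: declared UNIQUE → unique.
- gpa: no UNIQUE or single-column PK constraint.
- building: no UNIQUE or single-column PK constraint.
- major: no UNIQUE or single-column PK constraint.
- capacity: no UNIQUE or single-column PK constraint.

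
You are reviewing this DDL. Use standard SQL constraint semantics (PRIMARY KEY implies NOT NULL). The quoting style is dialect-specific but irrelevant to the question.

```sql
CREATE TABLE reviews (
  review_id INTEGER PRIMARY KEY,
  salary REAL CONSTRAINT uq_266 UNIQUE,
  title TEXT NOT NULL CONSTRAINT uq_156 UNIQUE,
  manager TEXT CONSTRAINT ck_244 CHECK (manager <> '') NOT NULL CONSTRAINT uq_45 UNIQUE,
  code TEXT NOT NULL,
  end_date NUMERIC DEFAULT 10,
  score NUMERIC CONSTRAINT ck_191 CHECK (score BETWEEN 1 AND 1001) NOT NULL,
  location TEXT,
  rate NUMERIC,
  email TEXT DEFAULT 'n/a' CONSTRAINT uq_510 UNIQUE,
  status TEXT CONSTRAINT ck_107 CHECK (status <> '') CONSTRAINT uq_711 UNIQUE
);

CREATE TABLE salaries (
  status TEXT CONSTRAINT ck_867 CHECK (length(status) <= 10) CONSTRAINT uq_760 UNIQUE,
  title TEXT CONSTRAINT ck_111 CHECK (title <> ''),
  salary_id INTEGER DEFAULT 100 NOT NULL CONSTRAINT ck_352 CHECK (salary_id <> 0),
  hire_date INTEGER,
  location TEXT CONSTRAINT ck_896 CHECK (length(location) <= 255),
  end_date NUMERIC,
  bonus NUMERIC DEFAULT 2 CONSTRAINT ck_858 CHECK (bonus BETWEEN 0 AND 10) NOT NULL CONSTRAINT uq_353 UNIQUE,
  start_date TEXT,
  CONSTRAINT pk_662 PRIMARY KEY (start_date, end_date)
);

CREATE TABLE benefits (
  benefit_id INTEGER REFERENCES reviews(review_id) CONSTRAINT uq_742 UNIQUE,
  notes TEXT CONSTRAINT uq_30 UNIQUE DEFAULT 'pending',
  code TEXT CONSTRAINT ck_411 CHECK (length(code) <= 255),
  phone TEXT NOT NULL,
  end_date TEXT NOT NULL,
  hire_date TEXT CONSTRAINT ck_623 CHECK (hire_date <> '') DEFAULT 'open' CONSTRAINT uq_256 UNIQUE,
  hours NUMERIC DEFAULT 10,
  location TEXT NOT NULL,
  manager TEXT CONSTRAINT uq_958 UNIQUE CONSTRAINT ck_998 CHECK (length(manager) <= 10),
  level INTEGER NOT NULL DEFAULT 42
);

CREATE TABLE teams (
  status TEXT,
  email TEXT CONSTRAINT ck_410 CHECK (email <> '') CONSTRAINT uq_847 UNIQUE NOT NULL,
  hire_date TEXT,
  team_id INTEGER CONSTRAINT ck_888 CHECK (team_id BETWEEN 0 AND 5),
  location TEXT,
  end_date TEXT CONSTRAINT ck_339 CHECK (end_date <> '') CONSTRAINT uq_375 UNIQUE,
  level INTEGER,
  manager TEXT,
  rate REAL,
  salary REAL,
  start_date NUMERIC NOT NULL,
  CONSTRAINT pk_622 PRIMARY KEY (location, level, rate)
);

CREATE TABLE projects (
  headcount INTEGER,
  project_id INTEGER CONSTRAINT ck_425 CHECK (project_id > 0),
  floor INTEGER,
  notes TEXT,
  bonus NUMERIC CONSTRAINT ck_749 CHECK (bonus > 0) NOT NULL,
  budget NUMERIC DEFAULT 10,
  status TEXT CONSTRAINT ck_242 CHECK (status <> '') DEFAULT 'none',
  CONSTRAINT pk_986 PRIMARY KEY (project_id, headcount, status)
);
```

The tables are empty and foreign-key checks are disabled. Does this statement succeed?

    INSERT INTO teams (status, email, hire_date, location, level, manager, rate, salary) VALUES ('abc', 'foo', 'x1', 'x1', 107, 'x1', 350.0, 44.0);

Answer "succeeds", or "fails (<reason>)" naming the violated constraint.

fails (NOT NULL on start_date)

start_date is omitted from the column list and has no DEFAULT, so it would receive NULL.
But start_date is declared NOT NULL.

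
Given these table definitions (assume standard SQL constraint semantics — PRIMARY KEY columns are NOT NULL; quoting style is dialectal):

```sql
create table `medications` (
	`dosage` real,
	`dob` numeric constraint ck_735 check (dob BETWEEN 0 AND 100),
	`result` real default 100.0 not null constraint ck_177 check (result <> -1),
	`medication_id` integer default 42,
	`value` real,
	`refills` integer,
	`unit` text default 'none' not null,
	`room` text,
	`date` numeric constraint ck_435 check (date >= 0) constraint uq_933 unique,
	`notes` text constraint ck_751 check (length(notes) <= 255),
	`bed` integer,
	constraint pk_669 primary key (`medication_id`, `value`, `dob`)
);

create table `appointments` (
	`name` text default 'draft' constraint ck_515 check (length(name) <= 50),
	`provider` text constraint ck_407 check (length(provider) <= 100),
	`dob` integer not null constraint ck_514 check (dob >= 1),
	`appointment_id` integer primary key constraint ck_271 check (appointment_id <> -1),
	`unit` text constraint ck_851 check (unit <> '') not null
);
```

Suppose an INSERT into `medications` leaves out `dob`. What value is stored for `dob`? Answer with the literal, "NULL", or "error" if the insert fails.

dob has no DEFAULT clause.
Omitting it would insert NULL, but it is part of the PRIMARY KEY, so the INSERT fails.

error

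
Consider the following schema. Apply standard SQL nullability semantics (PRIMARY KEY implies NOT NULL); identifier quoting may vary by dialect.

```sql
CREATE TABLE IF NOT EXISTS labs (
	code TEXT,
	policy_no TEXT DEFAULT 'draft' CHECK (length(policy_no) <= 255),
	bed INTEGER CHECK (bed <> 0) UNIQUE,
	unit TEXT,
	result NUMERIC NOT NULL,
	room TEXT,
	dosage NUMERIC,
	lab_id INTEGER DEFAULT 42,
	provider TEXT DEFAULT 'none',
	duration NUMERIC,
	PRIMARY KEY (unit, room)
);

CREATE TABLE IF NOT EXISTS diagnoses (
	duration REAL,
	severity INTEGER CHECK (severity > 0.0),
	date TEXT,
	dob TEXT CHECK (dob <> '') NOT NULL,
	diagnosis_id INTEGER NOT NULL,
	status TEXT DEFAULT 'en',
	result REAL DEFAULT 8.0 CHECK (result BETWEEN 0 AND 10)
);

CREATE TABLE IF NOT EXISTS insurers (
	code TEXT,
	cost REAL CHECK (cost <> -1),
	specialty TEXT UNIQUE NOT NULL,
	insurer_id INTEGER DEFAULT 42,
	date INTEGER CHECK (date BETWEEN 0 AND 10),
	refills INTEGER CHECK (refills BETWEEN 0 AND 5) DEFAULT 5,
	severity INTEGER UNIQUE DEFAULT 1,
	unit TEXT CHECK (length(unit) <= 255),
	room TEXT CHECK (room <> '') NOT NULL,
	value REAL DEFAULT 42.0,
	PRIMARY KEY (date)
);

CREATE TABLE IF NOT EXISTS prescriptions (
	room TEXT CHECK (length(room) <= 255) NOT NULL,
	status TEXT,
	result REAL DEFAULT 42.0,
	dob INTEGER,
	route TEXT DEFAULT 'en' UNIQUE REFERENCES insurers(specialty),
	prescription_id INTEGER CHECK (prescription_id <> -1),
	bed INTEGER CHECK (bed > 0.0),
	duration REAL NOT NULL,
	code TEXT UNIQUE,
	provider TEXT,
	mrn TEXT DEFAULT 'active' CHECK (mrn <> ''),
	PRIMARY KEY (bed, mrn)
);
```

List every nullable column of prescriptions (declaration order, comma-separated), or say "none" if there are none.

status, result, dob, route, prescription_id, code, provider

- room: declared NOT NULL → not nullable.
- status: no NOT NULL constraint applies → nullable.
- result: DEFAULT only fills an omitted column; an explicit NULL is still allowed → nullable.
- dob: no NOT NULL constraint applies → nullable.
- route: a foreign key column may be NULL unless separately constrained → nullable.
- prescription_id: CHECK does not forbid NULL (a CHECK constraint passes when its expression is NULL) → nullable.
- bed: part of the PRIMARY KEY, which implies NOT NULL → not nullable.
- duration: declared NOT NULL → not nullable.
- code: UNIQUE does not imply NOT NULL → nullable.
- provider: no NOT NULL constraint applies → nullable.
- mrn: part of the PRIMARY KEY, which implies NOT NULL → not nullable.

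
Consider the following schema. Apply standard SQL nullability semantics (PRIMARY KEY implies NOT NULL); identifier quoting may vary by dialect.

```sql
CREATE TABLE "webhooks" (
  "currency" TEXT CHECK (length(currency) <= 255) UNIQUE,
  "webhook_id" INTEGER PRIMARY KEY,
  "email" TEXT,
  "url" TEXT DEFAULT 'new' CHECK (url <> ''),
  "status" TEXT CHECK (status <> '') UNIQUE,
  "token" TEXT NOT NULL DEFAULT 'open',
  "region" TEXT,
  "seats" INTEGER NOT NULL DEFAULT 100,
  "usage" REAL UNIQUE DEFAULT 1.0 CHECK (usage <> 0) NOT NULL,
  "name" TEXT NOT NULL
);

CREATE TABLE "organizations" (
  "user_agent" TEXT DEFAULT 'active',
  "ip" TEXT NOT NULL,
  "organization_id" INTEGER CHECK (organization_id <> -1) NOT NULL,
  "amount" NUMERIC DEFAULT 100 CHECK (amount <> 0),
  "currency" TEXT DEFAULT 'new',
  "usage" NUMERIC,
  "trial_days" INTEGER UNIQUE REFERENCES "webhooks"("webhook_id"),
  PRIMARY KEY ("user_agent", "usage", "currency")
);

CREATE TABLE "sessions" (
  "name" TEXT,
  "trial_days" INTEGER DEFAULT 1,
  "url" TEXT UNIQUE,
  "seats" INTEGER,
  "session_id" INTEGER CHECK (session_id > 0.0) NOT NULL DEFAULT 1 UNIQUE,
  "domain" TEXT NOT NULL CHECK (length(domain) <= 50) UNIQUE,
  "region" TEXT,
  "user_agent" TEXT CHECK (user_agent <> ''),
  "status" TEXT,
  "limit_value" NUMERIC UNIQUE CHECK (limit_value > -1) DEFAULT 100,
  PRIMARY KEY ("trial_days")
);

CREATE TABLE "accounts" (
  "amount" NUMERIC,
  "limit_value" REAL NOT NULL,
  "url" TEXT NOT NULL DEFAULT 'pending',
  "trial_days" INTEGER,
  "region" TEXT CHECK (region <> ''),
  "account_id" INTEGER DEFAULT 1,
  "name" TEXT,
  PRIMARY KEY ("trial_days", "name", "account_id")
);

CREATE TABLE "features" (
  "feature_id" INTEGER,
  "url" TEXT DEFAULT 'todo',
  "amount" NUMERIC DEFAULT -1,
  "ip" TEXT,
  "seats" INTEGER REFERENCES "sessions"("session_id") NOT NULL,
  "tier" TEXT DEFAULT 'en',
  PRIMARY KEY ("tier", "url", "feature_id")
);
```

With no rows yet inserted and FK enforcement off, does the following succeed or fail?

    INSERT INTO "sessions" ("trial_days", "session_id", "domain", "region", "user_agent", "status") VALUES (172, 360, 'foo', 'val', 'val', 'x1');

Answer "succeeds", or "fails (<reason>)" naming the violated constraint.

NOT NULL columns: domain is supplied; session_id is supplied; trial_days is supplied.
CHECK constraints: 360 satisfies (session_id > 0.0); 'foo' satisfies (length(domain) <= 50); 'val' satisfies (user_agent <> '').
No constraint is violated.

succeeds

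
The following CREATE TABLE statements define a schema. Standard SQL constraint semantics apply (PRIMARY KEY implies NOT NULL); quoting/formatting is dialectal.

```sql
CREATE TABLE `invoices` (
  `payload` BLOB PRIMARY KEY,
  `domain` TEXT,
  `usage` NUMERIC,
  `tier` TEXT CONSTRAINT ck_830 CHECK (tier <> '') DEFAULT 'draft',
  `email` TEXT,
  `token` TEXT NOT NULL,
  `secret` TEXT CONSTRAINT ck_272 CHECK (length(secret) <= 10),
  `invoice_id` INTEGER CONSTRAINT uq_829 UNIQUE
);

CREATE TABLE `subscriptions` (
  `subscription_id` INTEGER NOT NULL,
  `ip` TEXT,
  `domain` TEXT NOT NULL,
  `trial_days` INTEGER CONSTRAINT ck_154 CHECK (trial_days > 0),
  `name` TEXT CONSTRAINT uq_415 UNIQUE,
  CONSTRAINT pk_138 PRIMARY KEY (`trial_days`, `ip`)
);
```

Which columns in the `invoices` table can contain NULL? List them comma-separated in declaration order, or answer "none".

domain, usage, tier, email, secret, invoice_id

- payload: part of the PRIMARY KEY, which implies NOT NULL → not nullable.
- domain: no NOT NULL constraint applies → nullable.
- usage: no NOT NULL constraint applies → nullable.
- tier: CHECK does not forbid NULL (a CHECK constraint passes when its expression is NULL) → nullable.
- email: no NOT NULL constraint applies → nullable.
- token: declared NOT NULL → not nullable.
- secret: CHECK does not forbid NULL (a CHECK constraint passes when its expression is NULL) → nullable.
- invoice_id: UNIQUE does not imply NOT NULL → nullable.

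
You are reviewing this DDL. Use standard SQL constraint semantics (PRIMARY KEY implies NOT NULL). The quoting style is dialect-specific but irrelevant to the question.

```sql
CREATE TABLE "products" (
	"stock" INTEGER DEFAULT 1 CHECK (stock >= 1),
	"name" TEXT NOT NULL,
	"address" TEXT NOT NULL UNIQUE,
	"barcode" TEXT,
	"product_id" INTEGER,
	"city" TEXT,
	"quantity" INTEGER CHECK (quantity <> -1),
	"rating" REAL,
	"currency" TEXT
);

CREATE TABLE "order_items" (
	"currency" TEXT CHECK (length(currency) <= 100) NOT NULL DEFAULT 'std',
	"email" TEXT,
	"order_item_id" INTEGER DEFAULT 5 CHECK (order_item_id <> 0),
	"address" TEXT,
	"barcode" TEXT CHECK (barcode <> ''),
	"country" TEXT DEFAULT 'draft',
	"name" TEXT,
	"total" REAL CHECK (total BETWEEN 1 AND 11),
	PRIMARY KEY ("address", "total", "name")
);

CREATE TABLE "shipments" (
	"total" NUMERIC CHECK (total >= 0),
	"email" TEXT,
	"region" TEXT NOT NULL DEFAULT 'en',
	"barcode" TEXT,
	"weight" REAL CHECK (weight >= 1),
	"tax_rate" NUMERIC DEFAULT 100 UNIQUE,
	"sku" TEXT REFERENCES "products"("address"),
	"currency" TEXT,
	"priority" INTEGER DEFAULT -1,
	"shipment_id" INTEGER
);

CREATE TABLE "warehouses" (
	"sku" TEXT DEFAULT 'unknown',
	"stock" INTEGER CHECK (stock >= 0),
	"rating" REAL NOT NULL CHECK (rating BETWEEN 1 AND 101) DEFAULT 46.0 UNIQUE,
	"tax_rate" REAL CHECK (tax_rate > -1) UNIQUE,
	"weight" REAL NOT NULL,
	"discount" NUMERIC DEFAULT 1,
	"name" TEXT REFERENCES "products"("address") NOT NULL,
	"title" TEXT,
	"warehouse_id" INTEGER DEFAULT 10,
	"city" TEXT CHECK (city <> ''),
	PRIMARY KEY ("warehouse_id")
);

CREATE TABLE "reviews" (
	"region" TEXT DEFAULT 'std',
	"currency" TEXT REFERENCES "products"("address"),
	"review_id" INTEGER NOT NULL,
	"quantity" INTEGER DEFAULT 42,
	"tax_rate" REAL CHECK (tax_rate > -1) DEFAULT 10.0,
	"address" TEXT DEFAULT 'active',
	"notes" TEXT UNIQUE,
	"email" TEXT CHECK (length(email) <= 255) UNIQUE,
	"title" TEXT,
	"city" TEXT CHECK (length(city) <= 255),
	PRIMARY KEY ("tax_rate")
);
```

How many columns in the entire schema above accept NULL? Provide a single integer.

products: 7 nullable (stock, barcode, product_id, city, quantity, rating, currency — PK none and explicit NOT NULL columns excluded).
order_items: 4 nullable (email, order_item_id, barcode, country — PK (address, total, name) and explicit NOT NULL columns excluded).
shipments: 9 nullable (total, email, barcode, weight, tax_rate, sku, currency, priority, shipment_id — PK none and explicit NOT NULL columns excluded).
warehouses: 6 nullable (sku, stock, tax_rate, discount, title, city — PK (warehouse_id) and explicit NOT NULL columns excluded).
reviews: 8 nullable (region, currency, quantity, address, notes, email, title, city — PK (tax_rate) and explicit NOT NULL columns excluded).
Total: 7 + 4 + 9 + 6 + 8 = 34.

34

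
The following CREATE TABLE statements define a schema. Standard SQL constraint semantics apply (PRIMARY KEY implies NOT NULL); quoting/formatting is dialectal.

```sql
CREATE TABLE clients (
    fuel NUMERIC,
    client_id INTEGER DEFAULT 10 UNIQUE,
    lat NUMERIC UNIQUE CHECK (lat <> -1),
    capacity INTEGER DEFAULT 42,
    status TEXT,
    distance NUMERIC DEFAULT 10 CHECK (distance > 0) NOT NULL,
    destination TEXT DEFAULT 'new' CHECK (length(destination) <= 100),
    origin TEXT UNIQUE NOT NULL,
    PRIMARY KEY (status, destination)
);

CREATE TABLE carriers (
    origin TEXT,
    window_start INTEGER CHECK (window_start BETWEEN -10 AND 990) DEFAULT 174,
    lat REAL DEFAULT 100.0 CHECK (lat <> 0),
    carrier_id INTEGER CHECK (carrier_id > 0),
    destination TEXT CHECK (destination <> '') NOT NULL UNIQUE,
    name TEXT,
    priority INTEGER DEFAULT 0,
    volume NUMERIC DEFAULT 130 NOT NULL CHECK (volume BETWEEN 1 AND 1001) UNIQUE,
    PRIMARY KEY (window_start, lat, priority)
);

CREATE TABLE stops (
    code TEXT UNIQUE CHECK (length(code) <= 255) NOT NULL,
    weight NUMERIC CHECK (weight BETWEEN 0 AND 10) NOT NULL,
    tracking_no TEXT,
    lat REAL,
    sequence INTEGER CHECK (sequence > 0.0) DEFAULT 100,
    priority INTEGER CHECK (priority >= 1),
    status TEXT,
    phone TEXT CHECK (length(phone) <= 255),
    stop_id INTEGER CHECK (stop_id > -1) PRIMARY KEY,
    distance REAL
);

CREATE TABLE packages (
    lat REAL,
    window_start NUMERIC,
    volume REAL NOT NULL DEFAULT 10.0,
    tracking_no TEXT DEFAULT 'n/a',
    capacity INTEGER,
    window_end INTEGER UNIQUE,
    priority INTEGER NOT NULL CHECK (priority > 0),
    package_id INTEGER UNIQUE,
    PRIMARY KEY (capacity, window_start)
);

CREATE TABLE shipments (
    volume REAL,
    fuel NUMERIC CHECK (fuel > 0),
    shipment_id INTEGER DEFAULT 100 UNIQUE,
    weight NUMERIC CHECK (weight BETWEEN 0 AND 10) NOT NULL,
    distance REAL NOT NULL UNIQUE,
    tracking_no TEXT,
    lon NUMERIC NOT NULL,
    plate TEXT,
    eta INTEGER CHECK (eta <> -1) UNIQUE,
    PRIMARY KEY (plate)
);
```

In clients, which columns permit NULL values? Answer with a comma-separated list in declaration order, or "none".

- fuel: no NOT NULL constraint applies → nullable.
- client_id: UNIQUE does not imply NOT NULL → nullable.
- lat: CHECK does not forbid NULL (a CHECK constraint passes when its expression is NULL) → nullable.
- capacity: DEFAULT only fills an omitted column; an explicit NULL is still allowed → nullable.
- status: part of the PRIMARY KEY, which implies NOT NULL → not nullable.
- distance: declared NOT NULL → not nullable.
- destination: part of the PRIMARY KEY, which implies NOT NULL → not nullable.
- origin: declared NOT NULL → not nullable.

fuel, client_id, lat, capacity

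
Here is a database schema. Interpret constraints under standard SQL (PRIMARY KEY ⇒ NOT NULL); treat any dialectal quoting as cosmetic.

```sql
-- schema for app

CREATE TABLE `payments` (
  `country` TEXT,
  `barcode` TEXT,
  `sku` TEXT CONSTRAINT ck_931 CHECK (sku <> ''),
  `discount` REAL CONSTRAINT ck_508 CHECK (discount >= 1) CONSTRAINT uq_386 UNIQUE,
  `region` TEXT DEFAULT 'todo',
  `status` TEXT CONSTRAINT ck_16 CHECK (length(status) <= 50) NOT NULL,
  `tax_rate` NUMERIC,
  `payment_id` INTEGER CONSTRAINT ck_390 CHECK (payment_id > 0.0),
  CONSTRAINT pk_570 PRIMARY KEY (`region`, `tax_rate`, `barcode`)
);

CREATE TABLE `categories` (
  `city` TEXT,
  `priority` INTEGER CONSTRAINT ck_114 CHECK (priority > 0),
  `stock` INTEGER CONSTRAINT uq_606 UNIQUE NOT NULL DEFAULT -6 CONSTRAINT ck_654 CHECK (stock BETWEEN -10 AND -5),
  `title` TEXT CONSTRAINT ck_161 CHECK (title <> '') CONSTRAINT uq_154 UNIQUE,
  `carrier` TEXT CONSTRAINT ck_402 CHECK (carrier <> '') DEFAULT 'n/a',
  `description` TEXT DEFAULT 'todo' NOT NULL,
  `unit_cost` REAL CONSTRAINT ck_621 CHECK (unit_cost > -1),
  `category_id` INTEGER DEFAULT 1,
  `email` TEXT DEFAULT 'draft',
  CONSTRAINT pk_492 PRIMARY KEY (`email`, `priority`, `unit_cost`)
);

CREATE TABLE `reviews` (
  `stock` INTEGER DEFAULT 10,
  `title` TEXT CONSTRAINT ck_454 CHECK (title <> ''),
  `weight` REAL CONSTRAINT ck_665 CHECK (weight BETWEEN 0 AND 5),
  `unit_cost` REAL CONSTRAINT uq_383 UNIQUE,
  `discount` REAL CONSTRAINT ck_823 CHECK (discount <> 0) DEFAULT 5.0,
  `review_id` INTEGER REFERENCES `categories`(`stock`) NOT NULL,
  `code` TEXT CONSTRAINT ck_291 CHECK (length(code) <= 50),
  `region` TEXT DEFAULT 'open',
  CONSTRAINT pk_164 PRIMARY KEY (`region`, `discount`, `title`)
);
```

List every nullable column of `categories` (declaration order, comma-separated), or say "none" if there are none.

city, title, carrier, category_id

- city: no NOT NULL constraint applies → nullable.
- priority: part of the PRIMARY KEY, which implies NOT NULL → not nullable.
- stock: declared NOT NULL → not nullable.
- title: CHECK does not forbid NULL (a CHECK constraint passes when its expression is NULL) → nullable.
- carrier: CHECK does not forbid NULL (a CHECK constraint passes when its expression is NULL) → nullable.
- description: declared NOT NULL → not nullable.
- unit_cost: part of the PRIMARY KEY, which implies NOT NULL → not nullable.
- category_id: DEFAULT only fills an omitted column; an explicit NULL is still allowed → nullable.
- email: part of the PRIMARY KEY, which implies NOT NULL → not nullable.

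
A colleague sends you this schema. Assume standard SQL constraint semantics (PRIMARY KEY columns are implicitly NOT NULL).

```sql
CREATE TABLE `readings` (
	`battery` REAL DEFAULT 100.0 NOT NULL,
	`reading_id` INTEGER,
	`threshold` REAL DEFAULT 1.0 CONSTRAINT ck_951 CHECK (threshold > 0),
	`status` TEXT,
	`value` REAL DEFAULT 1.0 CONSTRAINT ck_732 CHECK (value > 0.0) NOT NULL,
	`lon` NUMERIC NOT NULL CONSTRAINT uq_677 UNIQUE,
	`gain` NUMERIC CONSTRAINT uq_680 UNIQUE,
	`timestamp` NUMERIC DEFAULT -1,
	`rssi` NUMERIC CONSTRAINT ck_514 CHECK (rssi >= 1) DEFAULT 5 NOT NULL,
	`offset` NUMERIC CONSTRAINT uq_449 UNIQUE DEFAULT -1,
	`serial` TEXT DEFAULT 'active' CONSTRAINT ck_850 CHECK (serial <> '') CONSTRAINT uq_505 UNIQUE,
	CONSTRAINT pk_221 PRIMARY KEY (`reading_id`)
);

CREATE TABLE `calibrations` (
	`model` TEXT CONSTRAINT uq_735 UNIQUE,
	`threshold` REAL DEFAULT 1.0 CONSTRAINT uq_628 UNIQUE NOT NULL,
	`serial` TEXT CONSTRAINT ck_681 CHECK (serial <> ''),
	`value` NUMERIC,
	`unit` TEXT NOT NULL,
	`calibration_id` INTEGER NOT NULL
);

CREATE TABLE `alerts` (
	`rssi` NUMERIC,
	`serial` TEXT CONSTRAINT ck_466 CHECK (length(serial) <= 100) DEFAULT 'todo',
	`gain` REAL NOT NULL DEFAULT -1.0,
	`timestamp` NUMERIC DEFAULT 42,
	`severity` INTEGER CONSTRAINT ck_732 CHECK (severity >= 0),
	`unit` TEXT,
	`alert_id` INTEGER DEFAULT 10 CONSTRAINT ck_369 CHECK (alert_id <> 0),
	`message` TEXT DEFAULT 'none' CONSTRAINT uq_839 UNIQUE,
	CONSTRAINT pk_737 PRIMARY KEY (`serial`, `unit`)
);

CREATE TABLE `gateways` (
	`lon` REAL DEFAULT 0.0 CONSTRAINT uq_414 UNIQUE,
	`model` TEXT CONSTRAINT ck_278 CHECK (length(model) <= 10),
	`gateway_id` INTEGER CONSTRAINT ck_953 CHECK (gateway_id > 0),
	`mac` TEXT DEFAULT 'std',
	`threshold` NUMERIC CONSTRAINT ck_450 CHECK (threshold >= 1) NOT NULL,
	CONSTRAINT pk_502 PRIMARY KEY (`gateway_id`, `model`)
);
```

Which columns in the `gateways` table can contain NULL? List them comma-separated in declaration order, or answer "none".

- lon: UNIQUE does not imply NOT NULL → nullable.
- model: part of the PRIMARY KEY, which implies NOT NULL → not nullable.
- gateway_id: part of the PRIMARY KEY, which implies NOT NULL → not nullable.
- mac: DEFAULT only fills an omitted column; an explicit NULL is still allowed → nullable.
- threshold: declared NOT NULL → not nullable.

lon, mac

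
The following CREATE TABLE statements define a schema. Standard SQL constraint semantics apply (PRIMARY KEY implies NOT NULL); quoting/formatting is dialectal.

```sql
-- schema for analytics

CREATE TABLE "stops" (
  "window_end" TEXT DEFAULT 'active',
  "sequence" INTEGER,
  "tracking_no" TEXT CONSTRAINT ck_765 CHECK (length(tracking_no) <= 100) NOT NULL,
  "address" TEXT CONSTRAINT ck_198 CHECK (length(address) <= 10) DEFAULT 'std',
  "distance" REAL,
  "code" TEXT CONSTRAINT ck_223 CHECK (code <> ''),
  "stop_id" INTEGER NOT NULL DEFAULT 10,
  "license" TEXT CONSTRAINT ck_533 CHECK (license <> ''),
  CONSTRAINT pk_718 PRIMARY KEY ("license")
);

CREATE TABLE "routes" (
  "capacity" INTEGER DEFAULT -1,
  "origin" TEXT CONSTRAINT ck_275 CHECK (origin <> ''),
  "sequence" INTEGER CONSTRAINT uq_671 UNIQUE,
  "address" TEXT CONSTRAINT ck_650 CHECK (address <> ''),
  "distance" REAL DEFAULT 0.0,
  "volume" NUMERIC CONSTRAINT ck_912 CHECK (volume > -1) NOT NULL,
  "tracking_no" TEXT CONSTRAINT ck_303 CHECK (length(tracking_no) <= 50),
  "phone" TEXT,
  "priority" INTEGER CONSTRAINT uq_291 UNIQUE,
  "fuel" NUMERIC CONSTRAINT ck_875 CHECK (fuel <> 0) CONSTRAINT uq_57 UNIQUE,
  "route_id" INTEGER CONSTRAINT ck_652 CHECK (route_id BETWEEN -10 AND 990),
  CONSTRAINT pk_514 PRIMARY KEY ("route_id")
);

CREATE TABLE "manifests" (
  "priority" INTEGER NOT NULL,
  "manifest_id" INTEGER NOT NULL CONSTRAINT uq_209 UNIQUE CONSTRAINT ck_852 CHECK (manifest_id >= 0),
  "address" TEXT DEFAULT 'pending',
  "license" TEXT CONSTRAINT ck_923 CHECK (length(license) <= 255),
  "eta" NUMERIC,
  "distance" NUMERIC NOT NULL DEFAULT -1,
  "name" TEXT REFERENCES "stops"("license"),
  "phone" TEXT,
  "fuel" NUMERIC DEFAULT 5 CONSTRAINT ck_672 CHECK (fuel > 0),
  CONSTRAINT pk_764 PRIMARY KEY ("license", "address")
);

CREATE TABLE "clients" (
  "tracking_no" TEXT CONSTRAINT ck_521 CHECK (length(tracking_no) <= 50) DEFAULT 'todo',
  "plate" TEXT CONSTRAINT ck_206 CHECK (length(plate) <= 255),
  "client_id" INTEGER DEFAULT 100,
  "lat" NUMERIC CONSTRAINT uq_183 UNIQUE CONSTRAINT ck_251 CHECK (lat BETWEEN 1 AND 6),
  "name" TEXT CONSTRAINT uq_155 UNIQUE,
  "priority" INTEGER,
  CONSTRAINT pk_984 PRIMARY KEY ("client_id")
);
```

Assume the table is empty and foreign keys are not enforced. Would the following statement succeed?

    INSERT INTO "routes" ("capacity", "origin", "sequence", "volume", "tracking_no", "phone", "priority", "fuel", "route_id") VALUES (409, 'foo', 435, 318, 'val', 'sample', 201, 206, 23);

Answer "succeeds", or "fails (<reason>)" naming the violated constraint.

succeeds

NOT NULL columns: route_id is supplied; volume is supplied.
CHECK constraints: 'foo' satisfies (origin <> ''); 318 satisfies (volume > -1); 'val' satisfies (length(tracking_no) <= 50); 206 satisfies (fuel <> 0); 23 satisfies (route_id BETWEEN -10 AND 990).
No constraint is violated.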